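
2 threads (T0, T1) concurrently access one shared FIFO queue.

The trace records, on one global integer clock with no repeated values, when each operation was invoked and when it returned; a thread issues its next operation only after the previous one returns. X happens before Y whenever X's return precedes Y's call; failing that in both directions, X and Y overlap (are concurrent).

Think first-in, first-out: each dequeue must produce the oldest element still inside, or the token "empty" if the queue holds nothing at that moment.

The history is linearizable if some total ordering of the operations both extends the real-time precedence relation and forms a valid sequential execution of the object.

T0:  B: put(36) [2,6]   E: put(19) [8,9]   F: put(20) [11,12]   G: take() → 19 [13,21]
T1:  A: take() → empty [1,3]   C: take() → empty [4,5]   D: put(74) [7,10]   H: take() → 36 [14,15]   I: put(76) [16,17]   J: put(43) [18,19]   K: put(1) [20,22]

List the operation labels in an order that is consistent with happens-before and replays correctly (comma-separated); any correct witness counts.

A, C, B, E, D, F, H, G, I, J, K

after step 1 (A take() → empty): queue <>
after step 2 (C take() → empty): queue <>
after step 3 (B put(36)): queue <36>
after step 4 (E put(19)): queue <36,19>
after step 5 (D put(74)): queue <36,19,74>
after step 6 (F put(20)): queue <36,19,74,20>
after step 7 (H take() → 36): queue <19,74,20>
after step 8 (G take() → 19): queue <74,20>
after step 9 (I put(76)): queue <74,20,76>
after step 10 (J put(43)): queue <74,20,76,43>
after step 11 (K put(1)): queue <74,20,76,43,1>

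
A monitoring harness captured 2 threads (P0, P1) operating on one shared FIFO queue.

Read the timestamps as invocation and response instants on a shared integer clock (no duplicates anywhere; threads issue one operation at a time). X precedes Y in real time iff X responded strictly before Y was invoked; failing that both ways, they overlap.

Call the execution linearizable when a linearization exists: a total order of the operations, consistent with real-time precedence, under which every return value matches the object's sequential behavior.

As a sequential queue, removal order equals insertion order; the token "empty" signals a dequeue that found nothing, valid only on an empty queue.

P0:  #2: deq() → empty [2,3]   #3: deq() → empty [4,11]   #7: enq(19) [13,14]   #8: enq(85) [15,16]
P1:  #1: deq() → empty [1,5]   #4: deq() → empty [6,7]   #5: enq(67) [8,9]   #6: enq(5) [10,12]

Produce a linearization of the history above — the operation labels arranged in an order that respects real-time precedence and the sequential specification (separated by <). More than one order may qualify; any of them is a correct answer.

#1 < #2 < #3 < #4 < #5 < #6 < #7 < #8

after step 1 (#1 deq() → empty): queue <>
after step 2 (#2 deq() → empty): queue <>
after step 3 (#3 deq() → empty): queue <>
after step 4 (#4 deq() → empty): queue <>
after step 5 (#5 enq(67)): queue <67>
after step 6 (#6 enq(5)): queue <67,5>
after step 7 (#7 enq(19)): queue <67,5,19>
after step 8 (#8 enq(85)): queue <67,5,19,85>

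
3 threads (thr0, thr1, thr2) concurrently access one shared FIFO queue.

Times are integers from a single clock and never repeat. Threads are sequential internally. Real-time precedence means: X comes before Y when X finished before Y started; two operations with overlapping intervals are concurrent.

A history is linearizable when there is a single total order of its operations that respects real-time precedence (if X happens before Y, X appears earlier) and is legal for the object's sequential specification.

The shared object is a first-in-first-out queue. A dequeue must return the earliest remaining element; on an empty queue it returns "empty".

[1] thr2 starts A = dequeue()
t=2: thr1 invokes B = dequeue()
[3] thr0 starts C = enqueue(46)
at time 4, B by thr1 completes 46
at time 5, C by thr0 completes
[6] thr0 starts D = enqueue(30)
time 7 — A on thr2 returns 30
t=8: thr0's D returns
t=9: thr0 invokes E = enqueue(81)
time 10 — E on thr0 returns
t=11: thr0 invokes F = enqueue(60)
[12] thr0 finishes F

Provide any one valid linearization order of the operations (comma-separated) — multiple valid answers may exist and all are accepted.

C, B, D, A, E, F

after step 1 (C enqueue(46)): queue <46>
after step 2 (B dequeue() → 46): queue <>
after step 3 (D enqueue(30)): queue <30>
after step 4 (A dequeue() → 30): queue <>
after step 5 (E enqueue(81)): queue <81>
after step 6 (F enqueue(60)): queue <81,60>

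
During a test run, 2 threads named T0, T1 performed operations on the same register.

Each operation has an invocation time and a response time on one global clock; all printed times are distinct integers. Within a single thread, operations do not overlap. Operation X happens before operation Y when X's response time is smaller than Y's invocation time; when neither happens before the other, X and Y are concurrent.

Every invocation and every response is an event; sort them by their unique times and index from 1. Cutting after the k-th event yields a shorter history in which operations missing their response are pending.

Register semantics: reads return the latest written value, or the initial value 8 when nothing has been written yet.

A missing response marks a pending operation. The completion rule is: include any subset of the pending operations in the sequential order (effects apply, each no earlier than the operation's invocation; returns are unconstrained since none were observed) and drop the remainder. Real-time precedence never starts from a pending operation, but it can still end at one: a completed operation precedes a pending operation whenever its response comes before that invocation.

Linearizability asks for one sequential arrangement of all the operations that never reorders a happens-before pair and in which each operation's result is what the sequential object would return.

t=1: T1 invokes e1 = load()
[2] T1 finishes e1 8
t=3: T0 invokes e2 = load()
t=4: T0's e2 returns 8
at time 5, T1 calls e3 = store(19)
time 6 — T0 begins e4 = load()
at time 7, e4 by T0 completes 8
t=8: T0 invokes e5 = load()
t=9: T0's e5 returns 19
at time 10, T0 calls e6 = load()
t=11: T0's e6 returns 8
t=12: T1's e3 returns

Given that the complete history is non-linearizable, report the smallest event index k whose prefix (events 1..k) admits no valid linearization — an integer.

11

events 1..10 are still linearizable — one witness is e1, e2, e4, e3, e5:
step 1: e1 load() → 8 — value 8
step 2: e2 load() → 8 — value 8
step 3: e4 load() → 8 — value 8
step 4: e3 store(19) (pending, included) — value 19
step 5: e5 load() → 19 — value 19
with event 11 included (e6 responding at time 11), all real-time-consistent orders fail
no completion choice of the 1 pending operation (e3) rescues it — every subset was tried
sample order e1, e2, e4, e5, e6 (pending dropped) stalls at step 4 — e5 load() → 19 has no legal effect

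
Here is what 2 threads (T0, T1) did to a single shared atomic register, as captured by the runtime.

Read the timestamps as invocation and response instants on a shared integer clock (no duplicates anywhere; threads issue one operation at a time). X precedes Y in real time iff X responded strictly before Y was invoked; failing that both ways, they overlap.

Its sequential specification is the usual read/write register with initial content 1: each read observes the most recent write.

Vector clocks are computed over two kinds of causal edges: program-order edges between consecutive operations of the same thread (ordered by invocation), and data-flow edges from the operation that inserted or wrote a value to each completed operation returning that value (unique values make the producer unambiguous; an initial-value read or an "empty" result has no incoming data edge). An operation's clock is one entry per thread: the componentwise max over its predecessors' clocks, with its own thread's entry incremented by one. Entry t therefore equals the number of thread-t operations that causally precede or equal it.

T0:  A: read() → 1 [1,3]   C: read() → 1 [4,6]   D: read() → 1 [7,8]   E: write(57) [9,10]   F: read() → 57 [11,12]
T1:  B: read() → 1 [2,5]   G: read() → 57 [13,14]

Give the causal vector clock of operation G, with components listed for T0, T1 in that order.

root op B, invoked 2: fresh clock plus T1's own tick → (0, 1)
root op A, invoked 1: fresh clock plus T0's own tick → (1, 0)
from VC(A)=(1, 0), C (invoked 4) maxes components and bumps T0 → (2, 0)
from VC(C)=(2, 0), D (invoked 7) maxes components and bumps T0 → (3, 0)
from VC(D)=(3, 0), E (invoked 9) maxes components and bumps T0 → (4, 0)
from VC(E)=(4, 0), F (invoked 11) maxes components and bumps T0 → (5, 0)
from VC(B)=(0, 1), VC(E)=(4, 0), G (invoked 13) maxes components and bumps T1 → (4, 2)
target: VC(G) = (4, 2)

(4, 2)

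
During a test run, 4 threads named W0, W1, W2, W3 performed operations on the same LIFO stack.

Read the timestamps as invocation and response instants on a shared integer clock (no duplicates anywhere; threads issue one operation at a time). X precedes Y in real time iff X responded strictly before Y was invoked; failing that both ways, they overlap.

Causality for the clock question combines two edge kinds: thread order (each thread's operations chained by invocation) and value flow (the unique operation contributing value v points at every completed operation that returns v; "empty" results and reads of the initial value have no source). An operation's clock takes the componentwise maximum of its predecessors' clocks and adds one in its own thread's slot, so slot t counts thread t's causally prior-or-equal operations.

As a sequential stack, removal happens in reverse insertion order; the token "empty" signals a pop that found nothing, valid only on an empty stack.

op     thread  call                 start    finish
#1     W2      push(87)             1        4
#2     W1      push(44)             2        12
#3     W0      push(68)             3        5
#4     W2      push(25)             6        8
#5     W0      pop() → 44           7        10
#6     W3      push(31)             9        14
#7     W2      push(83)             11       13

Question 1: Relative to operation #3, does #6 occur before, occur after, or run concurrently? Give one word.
#6 spans [9,14], #3 spans [3,5]
resp(#3)=5 < inv(#6)=9

after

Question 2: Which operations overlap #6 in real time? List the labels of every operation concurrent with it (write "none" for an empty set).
concurrent with #6 ([9,14]): every op whose interval crosses 9..14
#1 [1,4]: before
#2 [2,12]: concurrent
#3 [3,5]: before
#4 [6,8]: before
#5 [7,10]: concurrent
#7 [11,13]: concurrent

#2, #5, #7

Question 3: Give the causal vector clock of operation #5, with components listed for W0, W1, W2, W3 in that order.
#6 (invocation 9): nothing precedes it; W3's component alone gives (0, 0, 0, 1)
#1 (invocation 1): nothing precedes it; W2's component alone gives (0, 0, 1, 0)
#2 (invocation 2): nothing precedes it; W1's component alone gives (0, 1, 0, 0)
#3 (invocation 3): nothing precedes it; W0's component alone gives (1, 0, 0, 0)
#4, invoked 6, takes VC(#1)=(0, 0, 1, 0) under max, adds 1 for W2 → (0, 0, 2, 0)
#7, invoked 11, takes VC(#4)=(0, 0, 2, 0) under max, adds 1 for W2 → (0, 0, 3, 0)
#5, invoked 7, takes VC(#2)=(0, 1, 0, 0), VC(#3)=(1, 0, 0, 0) under max, adds 1 for W0 → (2, 1, 0, 0)
target: VC(#5) = (2, 1, 0, 0)

(2, 1, 0, 0)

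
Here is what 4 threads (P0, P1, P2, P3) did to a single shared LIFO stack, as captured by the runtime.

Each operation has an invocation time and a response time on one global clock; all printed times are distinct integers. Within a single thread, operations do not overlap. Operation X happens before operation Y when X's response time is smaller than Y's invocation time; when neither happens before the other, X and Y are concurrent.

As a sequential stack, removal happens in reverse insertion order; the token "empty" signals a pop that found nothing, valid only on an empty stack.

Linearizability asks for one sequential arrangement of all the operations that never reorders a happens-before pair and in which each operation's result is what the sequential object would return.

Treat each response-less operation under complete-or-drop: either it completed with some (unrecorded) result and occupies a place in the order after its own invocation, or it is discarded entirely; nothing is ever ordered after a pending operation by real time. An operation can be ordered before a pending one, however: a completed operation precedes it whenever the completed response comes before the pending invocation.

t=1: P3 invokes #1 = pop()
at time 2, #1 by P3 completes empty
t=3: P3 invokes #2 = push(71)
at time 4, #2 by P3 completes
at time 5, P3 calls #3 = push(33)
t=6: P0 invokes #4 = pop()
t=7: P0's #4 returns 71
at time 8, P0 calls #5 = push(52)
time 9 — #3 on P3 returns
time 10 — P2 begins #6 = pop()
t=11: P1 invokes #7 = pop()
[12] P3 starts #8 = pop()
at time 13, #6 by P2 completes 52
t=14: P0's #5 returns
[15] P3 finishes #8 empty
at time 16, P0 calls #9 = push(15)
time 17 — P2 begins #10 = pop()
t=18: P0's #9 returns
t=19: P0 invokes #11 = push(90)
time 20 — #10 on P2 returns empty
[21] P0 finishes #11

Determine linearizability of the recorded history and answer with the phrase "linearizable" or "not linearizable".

one valid linearization: #1, #2, #4, #3, #5, #6, #7, #8, #10, #9, #11
step 1: #1 pop() → empty — stack <>
step 2: #2 push(71) — stack <71>
step 3: #4 pop() → 71 — stack <>
step 4: #3 push(33) — stack <33>
step 5: #5 push(52) — stack <33,52>
step 6: #6 pop() → 52 — stack <33>
step 7: #7 pop() (pending, included) — stack <>
step 8: #8 pop() → empty — stack <>
step 9: #10 pop() → empty — stack <>
step 10: #9 push(15) — stack <15>
step 11: #11 push(90) — stack <15,90>

linearizable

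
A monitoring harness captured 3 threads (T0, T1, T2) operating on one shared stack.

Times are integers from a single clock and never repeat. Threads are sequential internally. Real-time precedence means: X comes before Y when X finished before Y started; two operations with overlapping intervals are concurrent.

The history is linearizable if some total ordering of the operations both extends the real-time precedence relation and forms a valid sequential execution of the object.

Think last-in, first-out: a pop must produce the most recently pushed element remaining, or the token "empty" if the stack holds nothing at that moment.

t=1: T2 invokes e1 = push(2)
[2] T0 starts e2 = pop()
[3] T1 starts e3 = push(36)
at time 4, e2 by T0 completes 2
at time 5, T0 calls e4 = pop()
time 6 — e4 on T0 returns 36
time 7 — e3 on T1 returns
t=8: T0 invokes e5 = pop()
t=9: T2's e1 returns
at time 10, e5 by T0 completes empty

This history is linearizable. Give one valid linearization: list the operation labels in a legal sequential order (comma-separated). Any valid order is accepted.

e1, e2, e3, e4, e5

1. e1 push(2), leaving stack <2>
2. e2 pop() → 2, leaving stack <>
3. e3 push(36), leaving stack <36>
4. e4 pop() → 36, leaving stack <>
5. e5 pop() → empty, leaving stack <>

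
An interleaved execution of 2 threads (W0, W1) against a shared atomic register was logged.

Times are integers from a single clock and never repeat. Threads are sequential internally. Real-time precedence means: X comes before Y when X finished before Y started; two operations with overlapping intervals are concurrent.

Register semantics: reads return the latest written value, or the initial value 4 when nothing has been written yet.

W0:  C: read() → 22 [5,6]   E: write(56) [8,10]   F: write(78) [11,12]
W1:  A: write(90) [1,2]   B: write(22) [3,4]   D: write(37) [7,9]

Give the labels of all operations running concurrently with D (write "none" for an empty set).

concurrent with D ([7,9]): every op whose interval crosses 7..9
A [1,2]: before
B [3,4]: before
C [5,6]: before
E [8,10]: concurrent
F [11,12]: after

E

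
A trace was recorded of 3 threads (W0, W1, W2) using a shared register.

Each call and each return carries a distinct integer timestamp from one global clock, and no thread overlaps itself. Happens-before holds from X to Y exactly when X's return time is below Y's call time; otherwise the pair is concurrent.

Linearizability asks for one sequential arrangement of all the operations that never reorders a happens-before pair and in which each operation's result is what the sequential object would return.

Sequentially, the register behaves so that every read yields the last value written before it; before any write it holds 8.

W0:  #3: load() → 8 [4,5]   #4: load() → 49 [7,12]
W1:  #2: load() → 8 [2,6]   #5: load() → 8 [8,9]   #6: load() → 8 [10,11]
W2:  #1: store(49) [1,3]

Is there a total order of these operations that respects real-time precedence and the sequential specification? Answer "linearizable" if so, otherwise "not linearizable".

not linearizable

events 1..4 are fine; event 5 — the response of #3 at time 5 — makes the prefix non-linearizable
exactly one order of the 2 completed ops respects real time; the register replay fails
include/drop combinations of the 1 pending operation (#2) were all tried; none helps
one such order, #1, #3 (pending dropped), breaks at step 2 where #3 load() → 8 is illegal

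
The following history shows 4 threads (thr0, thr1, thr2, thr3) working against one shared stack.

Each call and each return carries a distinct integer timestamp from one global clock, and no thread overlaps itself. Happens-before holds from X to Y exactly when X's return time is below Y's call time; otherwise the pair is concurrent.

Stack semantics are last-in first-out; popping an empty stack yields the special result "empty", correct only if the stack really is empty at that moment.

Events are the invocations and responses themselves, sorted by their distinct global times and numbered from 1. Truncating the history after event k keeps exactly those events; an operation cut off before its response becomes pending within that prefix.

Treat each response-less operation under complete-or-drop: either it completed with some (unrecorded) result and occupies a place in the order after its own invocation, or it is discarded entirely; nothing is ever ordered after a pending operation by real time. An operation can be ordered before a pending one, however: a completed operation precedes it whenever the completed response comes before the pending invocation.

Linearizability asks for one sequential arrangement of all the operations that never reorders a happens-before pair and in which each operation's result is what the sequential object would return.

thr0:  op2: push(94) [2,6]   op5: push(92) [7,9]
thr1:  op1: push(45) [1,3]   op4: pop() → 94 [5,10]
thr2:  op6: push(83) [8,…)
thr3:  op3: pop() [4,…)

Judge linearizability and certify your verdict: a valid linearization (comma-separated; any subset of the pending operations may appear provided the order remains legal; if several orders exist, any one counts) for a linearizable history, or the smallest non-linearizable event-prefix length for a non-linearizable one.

after step 1 (op1 push(45)): stack <45>
after step 2 (op2 push(94)): stack <45,94>
after step 3 (op4 pop() → 94): stack <45>
after step 4 (op3 pop() (pending, included)): stack <>
after step 5 (op5 push(92)): stack <92>

linearizable — witness: op1, op2, op4, op3, op5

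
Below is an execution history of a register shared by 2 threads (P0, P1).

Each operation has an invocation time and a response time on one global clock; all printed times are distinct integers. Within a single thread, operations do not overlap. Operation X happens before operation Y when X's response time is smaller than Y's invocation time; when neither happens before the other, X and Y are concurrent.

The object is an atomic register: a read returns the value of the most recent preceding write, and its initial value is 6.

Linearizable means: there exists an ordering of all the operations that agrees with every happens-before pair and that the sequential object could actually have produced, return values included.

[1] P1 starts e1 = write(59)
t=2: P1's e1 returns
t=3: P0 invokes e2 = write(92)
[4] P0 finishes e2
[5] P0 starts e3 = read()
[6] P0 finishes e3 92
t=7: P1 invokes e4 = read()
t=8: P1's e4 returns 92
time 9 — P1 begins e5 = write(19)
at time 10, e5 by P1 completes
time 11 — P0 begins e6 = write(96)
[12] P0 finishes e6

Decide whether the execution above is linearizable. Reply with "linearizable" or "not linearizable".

one valid linearization: e1, e2, e3, e4, e5, e6
after step 1 (e1 write(59)): value 59
after step 2 (e2 write(92)): value 92
after step 3 (e3 read() → 92): value 92
after step 4 (e4 read() → 92): value 92
after step 5 (e5 write(19)): value 19
after step 6 (e6 write(96)): value 96

linearizable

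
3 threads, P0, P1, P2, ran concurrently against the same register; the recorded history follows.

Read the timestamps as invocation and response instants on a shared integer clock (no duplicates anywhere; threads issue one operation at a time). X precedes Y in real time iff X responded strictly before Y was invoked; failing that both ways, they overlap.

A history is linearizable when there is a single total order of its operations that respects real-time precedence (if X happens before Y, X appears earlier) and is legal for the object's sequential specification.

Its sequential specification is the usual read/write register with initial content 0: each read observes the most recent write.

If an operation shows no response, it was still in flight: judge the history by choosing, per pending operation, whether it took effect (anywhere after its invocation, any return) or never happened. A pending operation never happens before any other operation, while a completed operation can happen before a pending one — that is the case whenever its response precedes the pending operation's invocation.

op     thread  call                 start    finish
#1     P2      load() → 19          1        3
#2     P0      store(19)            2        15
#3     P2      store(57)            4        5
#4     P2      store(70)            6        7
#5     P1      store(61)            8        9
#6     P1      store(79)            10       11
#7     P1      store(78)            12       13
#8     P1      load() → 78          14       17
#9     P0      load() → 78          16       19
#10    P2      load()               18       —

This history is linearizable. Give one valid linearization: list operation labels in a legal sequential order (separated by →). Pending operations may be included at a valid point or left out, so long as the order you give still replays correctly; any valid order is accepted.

step 1: #2 store(19) — value 19
step 2: #1 load() → 19 — value 19
step 3: #3 store(57) — value 57
step 4: #4 store(70) — value 70
step 5: #5 store(61) — value 61
step 6: #6 store(79) — value 79
step 7: #7 store(78) — value 78
step 8: #8 load() → 78 — value 78
step 9: #9 load() → 78 — value 78

#2 → #1 → #3 → #4 → #5 → #6 → #7 → #8 → #9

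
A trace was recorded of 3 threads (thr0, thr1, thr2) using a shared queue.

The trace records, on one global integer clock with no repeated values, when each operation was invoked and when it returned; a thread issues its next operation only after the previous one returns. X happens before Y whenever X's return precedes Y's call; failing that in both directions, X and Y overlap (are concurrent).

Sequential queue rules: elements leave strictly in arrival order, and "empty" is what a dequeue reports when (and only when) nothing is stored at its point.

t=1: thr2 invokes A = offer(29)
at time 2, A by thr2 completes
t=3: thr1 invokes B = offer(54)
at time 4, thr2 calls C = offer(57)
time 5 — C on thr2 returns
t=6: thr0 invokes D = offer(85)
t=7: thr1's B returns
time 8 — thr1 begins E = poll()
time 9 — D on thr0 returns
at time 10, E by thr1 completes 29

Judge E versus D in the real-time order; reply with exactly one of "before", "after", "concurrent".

E spans [8,10], D spans [6,9]
the intervals overlap in both directions

concurrent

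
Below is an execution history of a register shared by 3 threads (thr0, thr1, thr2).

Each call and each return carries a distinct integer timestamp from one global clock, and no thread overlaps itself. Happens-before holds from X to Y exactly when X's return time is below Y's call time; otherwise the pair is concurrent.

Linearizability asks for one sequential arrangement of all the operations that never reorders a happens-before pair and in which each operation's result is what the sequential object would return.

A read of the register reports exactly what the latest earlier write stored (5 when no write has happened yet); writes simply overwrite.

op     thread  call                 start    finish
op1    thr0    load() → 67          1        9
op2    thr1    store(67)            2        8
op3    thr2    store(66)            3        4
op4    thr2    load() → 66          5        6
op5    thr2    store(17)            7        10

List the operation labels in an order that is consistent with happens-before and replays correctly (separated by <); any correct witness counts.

op2 < op1 < op3 < op4 < op5

1. op2 store(67), leaving value 67
2. op1 load() → 67, leaving value 67
3. op3 store(66), leaving value 66
4. op4 load() → 66, leaving value 66
5. op5 store(17), leaving value 17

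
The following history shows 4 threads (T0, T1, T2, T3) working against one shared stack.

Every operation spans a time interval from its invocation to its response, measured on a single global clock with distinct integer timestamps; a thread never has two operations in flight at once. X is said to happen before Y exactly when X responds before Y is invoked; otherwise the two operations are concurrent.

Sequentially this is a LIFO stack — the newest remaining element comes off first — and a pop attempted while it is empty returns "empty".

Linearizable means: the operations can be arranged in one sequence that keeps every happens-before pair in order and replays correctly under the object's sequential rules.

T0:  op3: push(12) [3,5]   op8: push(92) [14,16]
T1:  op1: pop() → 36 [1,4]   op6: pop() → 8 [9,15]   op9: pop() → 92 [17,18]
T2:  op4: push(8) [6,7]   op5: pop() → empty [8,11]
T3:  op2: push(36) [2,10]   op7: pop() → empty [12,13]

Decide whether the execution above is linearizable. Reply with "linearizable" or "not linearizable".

not linearizable

the violation lands at event 11, op5's response at time 11: events 1..10 linearize, events 1..11 do not
all 10 real-time-respecting orders fail — 5 completed stack operations, no legal replay
no completion choice of the 1 pending operation (op6) rescues it — every subset was tried
sample order op1, op2, op3, op4, op5 (pending dropped) stalls at step 1 — op1 pop() → 36 has no legal effect
sample order op1, op3, op2, op4, op5 (pending dropped) stalls at step 1 — op1 pop() → 36 has no legal effect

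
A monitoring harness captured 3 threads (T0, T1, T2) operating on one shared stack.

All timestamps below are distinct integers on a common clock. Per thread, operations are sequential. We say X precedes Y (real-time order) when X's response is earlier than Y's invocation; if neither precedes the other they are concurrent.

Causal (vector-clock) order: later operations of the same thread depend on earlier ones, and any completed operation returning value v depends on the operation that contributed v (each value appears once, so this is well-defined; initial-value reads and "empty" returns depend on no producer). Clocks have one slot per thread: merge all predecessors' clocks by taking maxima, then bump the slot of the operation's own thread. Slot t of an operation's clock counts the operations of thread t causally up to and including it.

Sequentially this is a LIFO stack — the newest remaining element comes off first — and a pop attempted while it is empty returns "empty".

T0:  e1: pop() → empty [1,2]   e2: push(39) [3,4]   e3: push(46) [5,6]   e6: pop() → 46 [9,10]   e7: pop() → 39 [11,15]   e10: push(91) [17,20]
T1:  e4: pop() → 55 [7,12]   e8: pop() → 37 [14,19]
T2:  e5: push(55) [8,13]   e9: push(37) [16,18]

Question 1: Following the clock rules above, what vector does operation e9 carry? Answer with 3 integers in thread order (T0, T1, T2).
invoked at 8, e5 has no predecessors; its own T2 bump gives (0, 0, 1)
invoked at 1, e1 has no predecessors; its own T0 bump gives (1, 0, 0)
from VC(e5)=(0, 0, 1), e9 (invoked 16) maxes components and bumps T2 → (0, 0, 2)
from VC(e5)=(0, 0, 1), e4 (invoked 7) maxes components and bumps T1 → (0, 1, 1)
from VC(e1)=(1, 0, 0), e2 (invoked 3) maxes components and bumps T0 → (2, 0, 0)
from VC(e2)=(2, 0, 0), e3 (invoked 5) maxes components and bumps T0 → (3, 0, 0)
from VC(e4)=(0, 1, 1), VC(e9)=(0, 0, 2), e8 (invoked 14) maxes components and bumps T1 → (0, 2, 2)
from VC(e3)=(3, 0, 0), e6 (invoked 9) maxes components and bumps T0 → (4, 0, 0)
from VC(e2)=(2, 0, 0), VC(e6)=(4, 0, 0), e7 (invoked 11) maxes components and bumps T0 → (5, 0, 0)
from VC(e7)=(5, 0, 0), e10 (invoked 17) maxes components and bumps T0 → (6, 0, 0)
target: VC(e9) = (0, 0, 2)

(0, 0, 2)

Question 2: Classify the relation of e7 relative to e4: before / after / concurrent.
e7 spans [11,15], e4 spans [7,12]
the intervals overlap in both directions

concurrent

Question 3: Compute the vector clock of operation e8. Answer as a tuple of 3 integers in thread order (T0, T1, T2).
no predecessors for e5 (invoked 8): T2 increments from zero → (0, 0, 1)
no predecessors for e1 (invoked 1): T0 increments from zero → (1, 0, 0)
merge at e9 (invoked 16): VC(e5)=(0, 0, 1), own-thread bump on T2 → (0, 0, 2)
merge at e4 (invoked 7): VC(e5)=(0, 0, 1), own-thread bump on T1 → (0, 1, 1)
merge at e2 (invoked 3): VC(e1)=(1, 0, 0), own-thread bump on T0 → (2, 0, 0)
merge at e3 (invoked 5): VC(e2)=(2, 0, 0), own-thread bump on T0 → (3, 0, 0)
merge at e8 (invoked 14): VC(e4)=(0, 1, 1), VC(e9)=(0, 0, 2), own-thread bump on T1 → (0, 2, 2)
merge at e6 (invoked 9): VC(e3)=(3, 0, 0), own-thread bump on T0 → (4, 0, 0)
merge at e7 (invoked 11): VC(e2)=(2, 0, 0), VC(e6)=(4, 0, 0), own-thread bump on T0 → (5, 0, 0)
merge at e10 (invoked 17): VC(e7)=(5, 0, 0), own-thread bump on T0 → (6, 0, 0)
target: VC(e8) = (0, 2, 2)

(0, 2, 2)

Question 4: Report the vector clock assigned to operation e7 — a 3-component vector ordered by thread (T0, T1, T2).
e5 (invocation 8): nothing precedes it; T2's component alone gives (0, 0, 1)
e1 (invocation 1): nothing precedes it; T0's component alone gives (1, 0, 0)
VC(e9, invoked at 16): max of VC(e5)=(0, 0, 1), then +1 on thread T2 → (0, 0, 2)
VC(e4, invoked at 7): max of VC(e5)=(0, 0, 1), then +1 on thread T1 → (0, 1, 1)
VC(e2, invoked at 3): max of VC(e1)=(1, 0, 0), then +1 on thread T0 → (2, 0, 0)
VC(e3, invoked at 5): max of VC(e2)=(2, 0, 0), then +1 on thread T0 → (3, 0, 0)
VC(e8, invoked at 14): max of VC(e4)=(0, 1, 1), VC(e9)=(0, 0, 2), then +1 on thread T1 → (0, 2, 2)
VC(e6, invoked at 9): max of VC(e3)=(3, 0, 0), then +1 on thread T0 → (4, 0, 0)
VC(e7, invoked at 11): max of VC(e2)=(2, 0, 0), VC(e6)=(4, 0, 0), then +1 on thread T0 → (5, 0, 0)
VC(e10, invoked at 17): max of VC(e7)=(5, 0, 0), then +1 on thread T0 → (6, 0, 0)
target: VC(e7) = (5, 0, 0)

(5, 0, 0)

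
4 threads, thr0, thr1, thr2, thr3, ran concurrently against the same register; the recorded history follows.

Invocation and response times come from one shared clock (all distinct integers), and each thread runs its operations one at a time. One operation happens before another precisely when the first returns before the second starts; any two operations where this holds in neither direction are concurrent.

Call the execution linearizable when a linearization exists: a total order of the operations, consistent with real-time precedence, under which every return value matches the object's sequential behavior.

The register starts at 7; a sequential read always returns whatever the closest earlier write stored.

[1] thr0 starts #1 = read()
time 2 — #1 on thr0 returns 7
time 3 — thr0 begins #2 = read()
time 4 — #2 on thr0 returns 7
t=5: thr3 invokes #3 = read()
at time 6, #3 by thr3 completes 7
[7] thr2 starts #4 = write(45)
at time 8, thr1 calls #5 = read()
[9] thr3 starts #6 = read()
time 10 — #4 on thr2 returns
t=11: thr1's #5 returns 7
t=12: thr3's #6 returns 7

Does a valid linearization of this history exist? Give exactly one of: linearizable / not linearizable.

witness order: #1, #2, #3, #5, #6, #4
step 1: #1 read() → 7 — value 7
step 2: #2 read() → 7 — value 7
step 3: #3 read() → 7 — value 7
step 4: #5 read() → 7 — value 7
step 5: #6 read() → 7 — value 7
step 6: #4 write(45) — value 45

linearizable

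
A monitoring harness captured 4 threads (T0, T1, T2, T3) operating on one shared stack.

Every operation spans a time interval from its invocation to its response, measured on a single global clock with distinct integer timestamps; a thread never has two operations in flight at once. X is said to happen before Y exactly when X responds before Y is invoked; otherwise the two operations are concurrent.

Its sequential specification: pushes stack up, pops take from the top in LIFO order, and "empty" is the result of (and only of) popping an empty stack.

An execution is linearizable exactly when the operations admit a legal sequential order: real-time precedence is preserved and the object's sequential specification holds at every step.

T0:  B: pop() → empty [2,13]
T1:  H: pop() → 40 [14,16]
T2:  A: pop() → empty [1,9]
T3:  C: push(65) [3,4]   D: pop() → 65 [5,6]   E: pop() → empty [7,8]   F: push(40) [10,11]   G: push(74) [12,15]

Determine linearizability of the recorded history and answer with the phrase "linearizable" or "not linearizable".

linearizable

witness order: A, B, C, D, E, F, H, G
after step 1 (A pop() → empty): stack <>
after step 2 (B pop() → empty): stack <>
after step 3 (C push(65)): stack <65>
after step 4 (D pop() → 65): stack <>
after step 5 (E pop() → empty): stack <>
after step 6 (F push(40)): stack <40>
after step 7 (H pop() → 40): stack <>
after step 8 (G push(74)): stack <74>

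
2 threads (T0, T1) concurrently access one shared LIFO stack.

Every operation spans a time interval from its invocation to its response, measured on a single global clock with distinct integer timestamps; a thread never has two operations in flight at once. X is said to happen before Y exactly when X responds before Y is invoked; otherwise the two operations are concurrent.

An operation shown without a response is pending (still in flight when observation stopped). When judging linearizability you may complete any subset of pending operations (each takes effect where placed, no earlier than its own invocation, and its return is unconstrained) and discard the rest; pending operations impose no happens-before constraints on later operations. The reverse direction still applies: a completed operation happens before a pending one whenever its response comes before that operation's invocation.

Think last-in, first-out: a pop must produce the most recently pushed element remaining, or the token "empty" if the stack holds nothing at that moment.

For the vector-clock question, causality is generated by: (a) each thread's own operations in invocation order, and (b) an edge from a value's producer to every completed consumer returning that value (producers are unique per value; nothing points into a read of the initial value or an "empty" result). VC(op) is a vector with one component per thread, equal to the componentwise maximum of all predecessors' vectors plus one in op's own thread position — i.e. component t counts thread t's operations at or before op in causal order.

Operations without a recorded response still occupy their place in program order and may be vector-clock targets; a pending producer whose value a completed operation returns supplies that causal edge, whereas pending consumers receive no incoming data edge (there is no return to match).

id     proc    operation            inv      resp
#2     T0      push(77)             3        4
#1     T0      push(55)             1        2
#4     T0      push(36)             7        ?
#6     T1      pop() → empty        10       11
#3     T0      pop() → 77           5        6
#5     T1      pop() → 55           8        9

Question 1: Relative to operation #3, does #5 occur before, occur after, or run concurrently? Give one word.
after

#5 spans [8,9], #3 spans [5,6]
resp(#3)=6 < inv(#5)=8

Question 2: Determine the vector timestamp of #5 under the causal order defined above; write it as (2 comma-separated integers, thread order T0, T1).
(1, 1)

root op #1, invoked 1: fresh clock plus T0's own tick → (1, 0)
#5 (invocation 8): componentwise max over VC(#1)=(1, 0), +1 at T1, giving (1, 1)
#2 (invocation 3): componentwise max over VC(#1)=(1, 0), +1 at T0, giving (2, 0)
#6 (invocation 10): componentwise max over VC(#5)=(1, 1), +1 at T1, giving (1, 2)
#3 (invocation 5): componentwise max over VC(#2)=(2, 0), +1 at T0, giving (3, 0)
#4 (invocation 7): componentwise max over VC(#3)=(3, 0), +1 at T0, giving (4, 0)
target: VC(#5) = (1, 1)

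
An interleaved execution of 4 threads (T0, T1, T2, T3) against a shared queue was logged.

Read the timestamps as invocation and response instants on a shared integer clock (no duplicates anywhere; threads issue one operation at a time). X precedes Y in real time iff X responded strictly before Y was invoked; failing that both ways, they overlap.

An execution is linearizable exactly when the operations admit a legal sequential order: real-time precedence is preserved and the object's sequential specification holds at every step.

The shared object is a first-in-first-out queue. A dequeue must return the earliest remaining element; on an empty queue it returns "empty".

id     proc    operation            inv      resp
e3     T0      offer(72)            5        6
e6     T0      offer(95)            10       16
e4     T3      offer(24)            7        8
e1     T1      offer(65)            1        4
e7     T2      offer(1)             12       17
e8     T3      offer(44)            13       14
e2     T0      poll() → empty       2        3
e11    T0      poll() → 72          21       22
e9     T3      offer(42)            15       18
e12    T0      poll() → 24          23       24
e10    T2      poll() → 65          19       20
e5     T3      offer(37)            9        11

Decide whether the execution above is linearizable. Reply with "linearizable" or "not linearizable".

linearizable

witness order: e2, e1, e3, e4, e5, e6, e7, e8, e9, e10, e11, e12
after step 1 (e2 poll() → empty): queue <>
after step 2 (e1 offer(65)): queue <65>
after step 3 (e3 offer(72)): queue <65,72>
after step 4 (e4 offer(24)): queue <65,72,24>
after step 5 (e5 offer(37)): queue <65,72,24,37>
after step 6 (e6 offer(95)): queue <65,72,24,37,95>
after step 7 (e7 offer(1)): queue <65,72,24,37,95,1>
after step 8 (e8 offer(44)): queue <65,72,24,37,95,1,44>
after step 9 (e9 offer(42)): queue <65,72,24,37,95,1,44,42>
after step 10 (e10 poll() → 65): queue <72,24,37,95,1,44,42>
after step 11 (e11 poll() → 72): queue <24,37,95,1,44,42>
after step 12 (e12 poll() → 24): queue <37,95,1,44,42>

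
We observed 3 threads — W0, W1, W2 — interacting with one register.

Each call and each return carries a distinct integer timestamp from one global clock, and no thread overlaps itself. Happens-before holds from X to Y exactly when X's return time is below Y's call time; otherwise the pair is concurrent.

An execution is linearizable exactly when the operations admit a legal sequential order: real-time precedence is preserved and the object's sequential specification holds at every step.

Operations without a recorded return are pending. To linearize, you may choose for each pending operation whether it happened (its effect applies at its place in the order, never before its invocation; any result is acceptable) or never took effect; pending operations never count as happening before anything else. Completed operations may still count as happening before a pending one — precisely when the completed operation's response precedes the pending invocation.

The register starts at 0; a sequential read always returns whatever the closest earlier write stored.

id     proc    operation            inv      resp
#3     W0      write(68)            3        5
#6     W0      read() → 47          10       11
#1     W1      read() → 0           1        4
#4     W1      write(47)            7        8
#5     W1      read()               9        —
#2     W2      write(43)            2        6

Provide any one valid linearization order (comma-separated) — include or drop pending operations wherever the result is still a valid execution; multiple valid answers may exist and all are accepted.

#1, #2, #3, #4, #5, #6

1. #1 read() → 0, leaving value 0
2. #2 write(43), leaving value 43
3. #3 write(68), leaving value 68
4. #4 write(47), leaving value 47
5. #5 read() (pending, included), leaving value 47
6. #6 read() → 47, leaving value 47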